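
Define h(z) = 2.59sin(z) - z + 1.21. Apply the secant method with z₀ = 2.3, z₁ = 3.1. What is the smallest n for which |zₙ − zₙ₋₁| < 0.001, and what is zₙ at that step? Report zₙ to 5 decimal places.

n = 5, zₙ = 2.58290

h(2.3) = 0.8413765, h(3.1) = -1.7823061
z₂ = 3.1000000 − (-1.7823061)·(0.8000000)/(-2.6236826) = 2.5565483;  |Δ| = 0.5434517
h(2.5565483) = 0.0837440
z₃ = 2.5565483 − 0.0837440·(-0.5434517)/(1.8660501) = 2.5809371;  |Δ| = 0.0243889
h(2.5809371) = 0.0062734
z₄ = 2.5809371 − 0.0062734·(0.0243889)/(-0.0774706) = 2.5829121;  |Δ| = 0.0019749
h(2.5829121) = -0.0000363
z₅ = 2.5829121 − (-0.0000363)·(0.0019749)/(-0.0063096) = 2.5829007;  |Δ| = 0.0000114
|z₅ − z₄| = 0.0000114 < 0.001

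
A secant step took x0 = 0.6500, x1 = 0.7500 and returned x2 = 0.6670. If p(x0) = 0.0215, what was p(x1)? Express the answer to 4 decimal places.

-0.1050

The secant line through (0.6500, 0.0215) and (0.7500, p(x1)) crosses zero at x2 = 0.6670.
So (0.6500, 0.0215), (0.7500, p(x1)), (0.6670, 0) are collinear:
p(x1) = 0.0215 · (0.7500 − 0.6670) / (0.6500 − 0.6670) = 0.0215 · (0.083000)/(-0.017000) = -0.104971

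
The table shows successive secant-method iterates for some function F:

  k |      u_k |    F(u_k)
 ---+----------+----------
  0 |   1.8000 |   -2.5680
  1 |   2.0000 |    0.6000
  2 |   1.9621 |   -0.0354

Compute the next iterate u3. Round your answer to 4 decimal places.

u3 = 1.9621 − (-0.0354)·(1.9621 − 2.0000) / (-0.0354 − 0.6000)
   = 1.9621 − (0.001342)/(-0.635400) = 1.964212

1.9642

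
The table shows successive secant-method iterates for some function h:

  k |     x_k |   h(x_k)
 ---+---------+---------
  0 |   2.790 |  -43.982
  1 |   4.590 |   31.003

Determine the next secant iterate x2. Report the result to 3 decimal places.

3.846

x2 = 4.590 − 31.003·(4.590 − 2.790) / (31.003 − (-43.982))
   = 4.590 − (55.80540)/(74.98500) = 3.84578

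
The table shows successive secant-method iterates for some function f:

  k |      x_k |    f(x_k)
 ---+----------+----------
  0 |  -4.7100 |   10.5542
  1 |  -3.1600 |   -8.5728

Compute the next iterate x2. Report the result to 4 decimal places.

-3.8547

x2 = -3.1600 − (-8.5728)·(-3.1600 − (-4.7100)) / (-8.5728 − 10.5542)
   = -3.1600 − (-13.287840)/(-19.127000) = -3.854716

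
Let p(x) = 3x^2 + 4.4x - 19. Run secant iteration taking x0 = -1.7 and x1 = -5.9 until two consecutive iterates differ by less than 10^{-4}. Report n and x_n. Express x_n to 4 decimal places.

n = 7, x_n = -3.3546

p(-1.7) = -17.810000, p(-5.9) = 59.470000
x2 = -5.900000 − 59.470000·(-4.200000)/(77.280000) = -2.667935;  |Δ| = 3.232065
p(-2.667935) = -9.385285
x3 = -2.667935 − (-9.385285)·(3.232065)/(-68.855285) = -3.108480;  |Δ| = 0.440545
p(-3.108480) = -3.689371
x4 = -3.108480 − (-3.689371)·(-0.440545)/(5.695914) = -3.393831;  |Δ| = 0.285351
p(-3.393831) = 0.621405
x5 = -3.393831 − 0.621405·(-0.285351)/(4.310776) = -3.352697;  |Δ| = 0.041134
p(-3.352697) = -0.030137
x6 = -3.352697 − (-0.030137)·(0.041134)/(-0.651542) = -3.354600;  |Δ| = 0.001903
p(-3.354600) = -0.000224
x7 = -3.354600 − (-0.000224)·(-0.001903)/(0.029913) = -3.354614;  |Δ| = 0.000014
|x7 − x6| = 0.000014 < 10^{-4}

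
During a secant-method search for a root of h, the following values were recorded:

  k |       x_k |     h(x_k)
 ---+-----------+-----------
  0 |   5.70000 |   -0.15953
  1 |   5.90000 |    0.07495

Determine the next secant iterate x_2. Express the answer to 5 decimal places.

5.83607

x_2 = 5.90000 − 0.07495·(5.90000 − 5.70000) / (0.07495 − (-0.15953))
   = 5.90000 − (0.0149900)/(0.2344800) = 5.8360713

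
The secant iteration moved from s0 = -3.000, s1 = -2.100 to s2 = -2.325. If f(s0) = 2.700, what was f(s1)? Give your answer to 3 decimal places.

The secant line through (-3.000, 2.700) and (-2.100, f(s1)) crosses zero at s2 = -2.325.
So (-3.000, 2.700), (-2.100, f(s1)), (-2.325, 0) are collinear:
f(s1) = 2.700 · (-2.100 − (-2.325)) / (-3.000 − (-2.325)) = 2.700 · (0.22500)/(-0.67500) = -0.90000

-0.900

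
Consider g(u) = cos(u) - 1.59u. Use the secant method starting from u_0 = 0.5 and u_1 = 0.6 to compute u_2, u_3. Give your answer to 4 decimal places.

g(0.5) = 0.082583, g(0.6) = -0.128664
u_2 = 0.600000 − (-0.128664)·(0.600000 − 0.500000) / (-0.128664 − 0.082583) = 0.600000 − (-0.012866)/(-0.211247) = 0.539093
g(0.539093) = 0.001017
u_3 = 0.539093 − 0.001017·(0.539093 − 0.600000) / (0.001017 − (-0.128664)) = 0.539093 − (-0.000062)/(0.129681) = 0.539571

0.5391, 0.5396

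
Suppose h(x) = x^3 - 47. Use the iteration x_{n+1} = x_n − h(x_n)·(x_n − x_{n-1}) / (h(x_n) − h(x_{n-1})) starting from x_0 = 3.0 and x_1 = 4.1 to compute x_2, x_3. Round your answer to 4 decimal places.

h(3.0) = -20.000000, h(4.1) = 21.921000
x_2 = 4.100000 − 21.921000·(4.100000 − 3.000000) / (21.921000 − (-20.000000)) = 4.100000 − (24.113100)/(41.921000) = 3.524797
h(3.524797) = -3.207252
x_3 = 3.524797 − (-3.207252)·(3.524797 − 4.100000) / (-3.207252 − 21.921000) = 3.524797 − (1.844822)/(-25.128252) = 3.598213

3.5248, 3.5982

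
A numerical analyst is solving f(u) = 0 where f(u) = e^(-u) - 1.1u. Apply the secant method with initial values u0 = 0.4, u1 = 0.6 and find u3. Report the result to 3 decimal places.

0.533

f(0.4) = 0.23032, f(0.6) = -0.11119
u2 = 0.60000 − (-0.11119)·(0.60000 − 0.40000) / (-0.11119 − 0.23032) = 0.60000 − (-0.02224)/(-0.34151) = 0.53488
f(0.53488) = -0.00264
u3 = 0.53488 − (-0.00264)·(0.53488 − 0.60000) / (-0.00264 − (-0.11119)) = 0.53488 − (0.00017)/(0.10855) = 0.53330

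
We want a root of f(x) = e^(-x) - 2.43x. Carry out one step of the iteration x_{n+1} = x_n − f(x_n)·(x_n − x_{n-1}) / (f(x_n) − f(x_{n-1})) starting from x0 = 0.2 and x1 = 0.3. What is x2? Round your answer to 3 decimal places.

0.304

f(0.2) = 0.33273, f(0.3) = 0.01182
x2 = 0.30000 − 0.01182·(0.30000 − 0.20000) / (0.01182 − 0.33273) = 0.30000 − (0.00118)/(-0.32091) = 0.30368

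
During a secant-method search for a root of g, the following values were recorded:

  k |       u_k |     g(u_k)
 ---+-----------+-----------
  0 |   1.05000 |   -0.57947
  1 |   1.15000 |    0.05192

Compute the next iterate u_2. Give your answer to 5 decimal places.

1.14178

u_2 = 1.15000 − 0.05192·(1.15000 − 1.05000) / (0.05192 − (-0.57947))
   = 1.15000 − (0.0051920)/(0.6313900) = 1.1417769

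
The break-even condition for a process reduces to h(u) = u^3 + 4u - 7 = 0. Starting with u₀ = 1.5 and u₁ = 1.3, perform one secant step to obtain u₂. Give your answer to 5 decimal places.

h(1.5) = 2.3750000, h(1.3) = 0.3970000
u₂ = 1.3000000 − 0.3970000·(1.3000000 − 1.5000000) / (0.3970000 − 2.3750000) = 1.3000000 − (-0.0794000)/(-1.9780000) = 1.2598584

1.25986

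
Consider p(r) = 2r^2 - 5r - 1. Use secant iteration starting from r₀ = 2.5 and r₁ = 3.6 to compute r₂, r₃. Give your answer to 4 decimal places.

p(2.5) = -1.000000, p(3.6) = 6.920000
r₂ = 3.600000 − 6.920000·(3.600000 − 2.500000) / (6.920000 − (-1.000000)) = 3.600000 − (7.612000)/(7.920000) = 2.638889
p(2.638889) = -0.266975
r₃ = 2.638889 − (-0.266975)·(2.638889 − 3.600000) / (-0.266975 − 6.920000) = 2.638889 − (0.256593)/(-7.186975) = 2.674591

2.6389, 2.6746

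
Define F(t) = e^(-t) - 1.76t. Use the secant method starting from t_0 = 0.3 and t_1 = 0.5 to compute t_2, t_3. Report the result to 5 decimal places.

0.38753, 0.38615

F(0.3) = 0.2128182, F(0.5) = -0.2734693
t_2 = 0.5000000 − (-0.2734693)·(0.5000000 − 0.3000000) / (-0.2734693 − 0.2128182) = 0.5000000 − (-0.0546939)/(-0.4862876) = 0.3875277
F(0.3875277) = -0.0033160
t_3 = 0.3875277 − (-0.0033160)·(0.3875277 − 0.5000000) / (-0.0033160 − (-0.2734693)) = 0.3875277 − (0.0003730)/(0.2701534) = 0.3861472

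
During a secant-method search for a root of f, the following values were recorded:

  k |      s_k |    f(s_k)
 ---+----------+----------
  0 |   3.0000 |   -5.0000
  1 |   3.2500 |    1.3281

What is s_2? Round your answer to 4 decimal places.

3.1975

s_2 = 3.2500 − 1.3281·(3.2500 − 3.0000) / (1.3281 − (-5.0000))
   = 3.2500 − (0.332025)/(6.328100) = 3.197532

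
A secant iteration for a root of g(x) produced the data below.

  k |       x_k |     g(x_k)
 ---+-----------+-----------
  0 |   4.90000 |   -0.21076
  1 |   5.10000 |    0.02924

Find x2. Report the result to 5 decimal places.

x2 = 5.10000 − 0.02924·(5.10000 − 4.90000) / (0.02924 − (-0.21076))
   = 5.10000 − (0.0058480)/(0.2400000) = 5.0756333

5.07563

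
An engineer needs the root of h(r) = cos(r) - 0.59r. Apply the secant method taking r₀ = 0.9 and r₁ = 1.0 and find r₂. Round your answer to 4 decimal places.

0.9646

h(0.9) = 0.090610, h(1.0) = -0.049698
r₂ = 1.000000 − (-0.049698)·(1.000000 − 0.900000) / (-0.049698 − 0.090610) = 1.000000 − (-0.004970)/(-0.140308) = 0.964579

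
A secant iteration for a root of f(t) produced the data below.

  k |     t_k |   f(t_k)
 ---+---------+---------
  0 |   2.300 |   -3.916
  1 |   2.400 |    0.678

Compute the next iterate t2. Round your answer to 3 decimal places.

2.385

t2 = 2.400 − 0.678·(2.400 − 2.300) / (0.678 − (-3.916))
   = 2.400 − (0.06780)/(4.59400) = 2.38524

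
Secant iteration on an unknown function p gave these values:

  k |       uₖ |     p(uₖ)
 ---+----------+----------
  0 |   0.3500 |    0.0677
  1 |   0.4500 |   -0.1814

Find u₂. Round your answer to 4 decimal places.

0.3772

u₂ = 0.4500 − (-0.1814)·(0.4500 − 0.3500) / (-0.1814 − 0.0677)
   = 0.4500 − (-0.018140)/(-0.249100) = 0.377178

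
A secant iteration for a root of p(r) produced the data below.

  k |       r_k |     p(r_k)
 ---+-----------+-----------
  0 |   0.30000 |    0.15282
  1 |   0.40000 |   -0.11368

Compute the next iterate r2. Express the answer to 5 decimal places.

0.35734

r2 = 0.40000 − (-0.11368)·(0.40000 − 0.30000) / (-0.11368 − 0.15282)
   = 0.40000 − (-0.0113680)/(-0.2665000) = 0.3573433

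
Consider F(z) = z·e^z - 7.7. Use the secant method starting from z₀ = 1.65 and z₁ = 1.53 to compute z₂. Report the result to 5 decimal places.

1.57988

F(1.65) = 0.8915167, F(1.53) = -0.6341895
z₂ = 1.5300000 − (-0.6341895)·(1.5300000 − 1.6500000) / (-0.6341895 − 0.8915167) = 1.5300000 − (0.0761027)/(-1.5257062) = 1.5798803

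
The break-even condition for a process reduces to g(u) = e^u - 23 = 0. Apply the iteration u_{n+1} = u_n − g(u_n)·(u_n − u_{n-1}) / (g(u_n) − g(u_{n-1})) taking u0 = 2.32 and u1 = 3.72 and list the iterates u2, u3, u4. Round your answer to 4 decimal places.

g(2.32) = -12.824326, g(3.72) = 18.264394
u2 = 3.720000 − 18.264394·(3.720000 − 2.320000) / (18.264394 − (-12.824326)) = 3.720000 − (25.570152)/(31.088720) = 2.897510
g(2.897510) = -4.871046
u3 = 2.897510 − (-4.871046)·(2.897510 − 3.720000) / (-4.871046 − 18.264394) = 2.897510 − (4.006386)/(-23.135441) = 3.070681
g(3.070681) = -1.443417
u4 = 3.070681 − (-1.443417)·(3.070681 − 2.897510) / (-1.443417 − (-4.871046)) = 3.070681 − (-0.249958)/(3.427629) = 3.143606

2.8975, 3.0707, 3.1436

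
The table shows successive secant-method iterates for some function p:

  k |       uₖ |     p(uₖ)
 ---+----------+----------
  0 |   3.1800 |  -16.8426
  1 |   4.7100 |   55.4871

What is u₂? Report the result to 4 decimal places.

3.5363

u₂ = 4.7100 − 55.4871·(4.7100 − 3.1800) / (55.4871 − (-16.8426))
   = 4.7100 − (84.895263)/(72.329700) = 3.536274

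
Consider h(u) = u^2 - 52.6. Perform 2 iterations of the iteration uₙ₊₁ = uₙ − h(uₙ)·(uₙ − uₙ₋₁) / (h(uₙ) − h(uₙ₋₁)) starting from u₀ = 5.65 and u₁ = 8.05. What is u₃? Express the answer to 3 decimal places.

h(5.65) = -20.67750, h(8.05) = 12.20250
u₂ = 8.05000 − 12.20250·(8.05000 − 5.65000) / (12.20250 − (-20.67750)) = 8.05000 − (29.28600)/(32.88000) = 7.15931
h(7.15931) = -1.34433
u₃ = 7.15931 − (-1.34433)·(7.15931 − 8.05000) / (-1.34433 − 12.20250) = 7.15931 − (1.19739)/(-13.54683) = 7.24770

7.248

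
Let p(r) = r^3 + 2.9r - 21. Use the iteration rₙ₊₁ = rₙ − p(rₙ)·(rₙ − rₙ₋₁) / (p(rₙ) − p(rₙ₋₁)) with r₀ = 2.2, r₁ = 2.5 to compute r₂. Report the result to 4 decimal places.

2.4038

p(2.2) = -3.972000, p(2.5) = 1.875000
r₂ = 2.500000 − 1.875000·(2.500000 − 2.200000) / (1.875000 − (-3.972000)) = 2.500000 − (0.562500)/(5.847000) = 2.403797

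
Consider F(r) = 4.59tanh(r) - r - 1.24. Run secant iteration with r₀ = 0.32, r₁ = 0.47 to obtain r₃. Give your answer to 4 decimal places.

0.3650

F(0.32) = -0.139363, F(0.47) = 0.301335
r₂ = 0.470000 − 0.301335·(0.470000 − 0.320000) / (0.301335 − (-0.139363)) = 0.470000 − (0.045200)/(0.440698) = 0.367435
F(0.367435) = 0.007079
r₃ = 0.367435 − 0.007079·(0.367435 − 0.470000) / (0.007079 − 0.301335) = 0.367435 − (-0.000726)/(-0.294255) = 0.364967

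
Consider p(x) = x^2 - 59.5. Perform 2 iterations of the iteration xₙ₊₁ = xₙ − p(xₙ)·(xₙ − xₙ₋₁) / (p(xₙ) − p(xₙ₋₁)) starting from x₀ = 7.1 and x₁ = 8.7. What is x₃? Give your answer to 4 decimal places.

7.7113

p(7.1) = -9.090000, p(8.7) = 16.190000
x₂ = 8.700000 − 16.190000·(8.700000 − 7.100000) / (16.190000 − (-9.090000)) = 8.700000 − (25.904000)/(25.280000) = 7.675316
p(7.675316) = -0.589517
x₃ = 7.675316 − (-0.589517)·(7.675316 − 8.700000) / (-0.589517 − 16.190000) = 7.675316 − (0.604069)/(-16.779517) = 7.711317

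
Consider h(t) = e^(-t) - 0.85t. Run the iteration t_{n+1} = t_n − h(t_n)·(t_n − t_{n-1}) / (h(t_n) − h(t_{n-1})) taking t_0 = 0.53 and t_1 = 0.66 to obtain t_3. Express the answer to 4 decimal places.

h(0.53) = 0.138105, h(0.66) = -0.044149
t_2 = 0.660000 − (-0.044149)·(0.660000 − 0.530000) / (-0.044149 − 0.138105) = 0.660000 − (-0.005739)/(-0.182254) = 0.628509
h(0.628509) = -0.000846
t_3 = 0.628509 − (-0.000846)·(0.628509 − 0.660000) / (-0.000846 − (-0.044149)) = 0.628509 − (0.000027)/(0.043302) = 0.627894

0.6279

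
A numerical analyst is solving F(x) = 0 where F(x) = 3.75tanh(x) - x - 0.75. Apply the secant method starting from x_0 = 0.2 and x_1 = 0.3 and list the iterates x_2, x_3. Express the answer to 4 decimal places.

0.2832, 0.2827

F(0.2) = -0.209843, F(0.3) = 0.042422
x_2 = 0.300000 − 0.042422·(0.300000 − 0.200000) / (0.042422 − (-0.209843)) = 0.300000 − (0.004242)/(0.252265) = 0.283183
F(0.283183) = 0.001250
x_3 = 0.283183 − 0.001250·(0.283183 − 0.300000) / (0.001250 − 0.042422) = 0.283183 − (-0.000021)/(-0.041173) = 0.282673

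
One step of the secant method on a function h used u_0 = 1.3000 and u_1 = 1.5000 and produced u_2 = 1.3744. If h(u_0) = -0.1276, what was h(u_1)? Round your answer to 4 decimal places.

The secant line through (1.3000, -0.1276) and (1.5000, h(u_1)) crosses zero at u_2 = 1.3744.
So (1.3000, -0.1276), (1.5000, h(u_1)), (1.3744, 0) are collinear:
h(u_1) = -0.1276 · (1.5000 − 1.3744) / (1.3000 − 1.3744) = -0.1276 · (0.125600)/(-0.074400) = 0.215411

0.2154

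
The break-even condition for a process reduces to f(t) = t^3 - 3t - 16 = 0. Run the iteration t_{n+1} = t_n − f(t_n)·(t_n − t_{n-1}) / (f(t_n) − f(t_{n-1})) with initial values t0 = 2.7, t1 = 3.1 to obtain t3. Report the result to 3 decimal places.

2.913

f(2.7) = -4.41700, f(3.1) = 4.49100
t2 = 3.10000 − 4.49100·(3.10000 − 2.70000) / (4.49100 − (-4.41700)) = 3.10000 − (1.79640)/(8.90800) = 2.89834
f(2.89834) = -0.34791
t3 = 2.89834 − (-0.34791)·(2.89834 − 3.10000) / (-0.34791 − 4.49100) = 2.89834 − (0.07016)/(-4.83891) = 2.91284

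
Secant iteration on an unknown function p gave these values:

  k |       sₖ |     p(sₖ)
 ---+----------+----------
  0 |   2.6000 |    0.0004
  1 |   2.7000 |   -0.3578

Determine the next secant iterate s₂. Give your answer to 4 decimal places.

2.6001

s₂ = 2.7000 − (-0.3578)·(2.7000 − 2.6000) / (-0.3578 − 0.0004)
   = 2.7000 − (-0.035780)/(-0.358200) = 2.600112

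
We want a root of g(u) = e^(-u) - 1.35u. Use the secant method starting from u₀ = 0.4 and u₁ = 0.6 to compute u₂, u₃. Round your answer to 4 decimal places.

g(0.4) = 0.130320, g(0.6) = -0.261188
u₂ = 0.600000 − (-0.261188)·(0.600000 − 0.400000) / (-0.261188 − 0.130320) = 0.600000 − (-0.052238)/(-0.391508) = 0.466573
g(0.466573) = -0.002726
u₃ = 0.466573 − (-0.002726)·(0.466573 − 0.600000) / (-0.002726 − (-0.261188)) = 0.466573 − (0.000364)/(0.258462) = 0.465166

0.4666, 0.4652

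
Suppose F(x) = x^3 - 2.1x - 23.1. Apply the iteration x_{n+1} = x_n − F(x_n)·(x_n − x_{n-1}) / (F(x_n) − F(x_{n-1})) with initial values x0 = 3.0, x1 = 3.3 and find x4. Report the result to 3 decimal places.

3.093

F(3.0) = -2.40000, F(3.3) = 5.90700
x2 = 3.30000 − 5.90700·(3.30000 − 3.00000) / (5.90700 − (-2.40000)) = 3.30000 − (1.77210)/(8.30700) = 3.08667
F(3.08667) = -0.17356
x3 = 3.08667 − (-0.17356)·(3.08667 − 3.30000) / (-0.17356 − 5.90700) = 3.08667 − (0.03702)/(-6.08056) = 3.09276
F(3.09276) = -0.01196
x4 = 3.09276 − (-0.01196)·(3.09276 − 3.08667) / (-0.01196 − (-0.17356)) = 3.09276 − (-0.00007)/(0.16160) = 3.09321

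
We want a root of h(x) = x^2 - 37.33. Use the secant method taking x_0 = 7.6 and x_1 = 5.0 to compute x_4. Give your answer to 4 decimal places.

6.1097

h(7.6) = 20.430000, h(5.0) = -12.330000
x_2 = 5.000000 − (-12.330000)·(5.000000 − 7.600000) / (-12.330000 − 20.430000) = 5.000000 − (32.058000)/(-32.760000) = 5.978571
h(5.978571) = -1.586684
x_3 = 5.978571 − (-1.586684)·(5.978571 − 5.000000) / (-1.586684 − (-12.330000)) = 5.978571 − (-1.552683)/(10.743316) = 6.123097
h(6.123097) = 0.162316
x_4 = 6.123097 − 0.162316·(6.123097 − 5.978571) / (0.162316 − (-1.586684)) = 6.123097 − (0.023459)/(1.749000) = 6.109684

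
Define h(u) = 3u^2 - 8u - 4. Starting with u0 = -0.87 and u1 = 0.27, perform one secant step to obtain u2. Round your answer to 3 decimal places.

-0.336

h(-0.87) = 5.23070, h(0.27) = -5.94130
u2 = 0.27000 − (-5.94130)·(0.27000 − (-0.87000)) / (-5.94130 − 5.23070) = 0.27000 − (-6.77308)/(-11.17200) = -0.33626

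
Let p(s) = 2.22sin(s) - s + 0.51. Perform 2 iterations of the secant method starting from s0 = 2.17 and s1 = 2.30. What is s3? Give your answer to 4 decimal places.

2.2447

p(2.17) = 0.173243, p(2.30) = -0.134534
s2 = 2.300000 − (-0.134534)·(2.300000 − 2.170000) / (-0.134534 − 0.173243) = 2.300000 − (-0.017489)/(-0.307777) = 2.243175
p(2.243175) = 0.003625
s3 = 2.243175 − 0.003625·(2.243175 − 2.300000) / (0.003625 − (-0.134534)) = 2.243175 − (-0.000206)/(0.138160) = 2.244666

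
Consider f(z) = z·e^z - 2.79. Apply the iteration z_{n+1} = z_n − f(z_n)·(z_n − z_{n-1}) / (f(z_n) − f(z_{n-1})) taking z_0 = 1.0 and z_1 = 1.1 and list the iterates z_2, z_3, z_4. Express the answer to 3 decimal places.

f(1.0) = -0.07172, f(1.1) = 0.51458
z_2 = 1.10000 − 0.51458·(1.10000 − 1.00000) / (0.51458 − (-0.07172)) = 1.10000 − (0.05146)/(0.58630) = 1.01223
f(1.01223) = -0.00460
z_3 = 1.01223 − (-0.00460)·(1.01223 − 1.10000) / (-0.00460 − 0.51458) = 1.01223 − (0.00040)/(-0.51919) = 1.01301
f(1.01301) = -0.00029
z_4 = 1.01301 − (-0.00029)·(1.01301 − 1.01223) / (-0.00029 − (-0.00460)) = 1.01301 − (0.00000)/(0.00431) = 1.01306

1.012, 1.013, 1.013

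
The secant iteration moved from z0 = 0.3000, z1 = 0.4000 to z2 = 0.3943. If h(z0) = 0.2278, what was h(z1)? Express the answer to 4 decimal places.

-0.0138

The secant line through (0.3000, 0.2278) and (0.4000, h(z1)) crosses zero at z2 = 0.3943.
So (0.3000, 0.2278), (0.4000, h(z1)), (0.3943, 0) are collinear:
h(z1) = 0.2278 · (0.4000 − 0.3943) / (0.3000 − 0.3943) = 0.2278 · (0.005700)/(-0.094300) = -0.013769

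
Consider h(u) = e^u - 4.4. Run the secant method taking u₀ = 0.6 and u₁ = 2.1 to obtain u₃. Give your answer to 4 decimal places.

h(0.6) = -2.577881, h(2.1) = 3.766170
u₂ = 2.100000 − 3.766170·(2.100000 − 0.600000) / (3.766170 − (-2.577881)) = 2.100000 − (5.649255)/(6.344051) = 1.209519
h(1.209519) = -1.048127
u₃ = 1.209519 − (-1.048127)·(1.209519 − 2.100000) / (-1.048127 − 3.766170) = 1.209519 − (0.933337)/(-4.814297) = 1.403387

1.4034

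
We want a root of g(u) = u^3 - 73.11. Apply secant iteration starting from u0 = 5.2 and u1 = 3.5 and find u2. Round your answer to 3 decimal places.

4.026

g(5.2) = 67.49800, g(3.5) = -30.23500
u2 = 3.50000 − (-30.23500)·(3.50000 − 5.20000) / (-30.23500 − 67.49800) = 3.50000 − (51.39950)/(-97.73300) = 4.02592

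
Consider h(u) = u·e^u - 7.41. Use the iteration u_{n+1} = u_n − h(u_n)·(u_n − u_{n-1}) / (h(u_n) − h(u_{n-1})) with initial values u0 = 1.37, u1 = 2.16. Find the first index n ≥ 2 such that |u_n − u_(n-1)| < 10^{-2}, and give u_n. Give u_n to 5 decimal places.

n = 5, u_n = 1.55885

h(1.37) = -2.0185695, h(2.16) = 11.3196573
u2 = 2.1600000 − 11.3196573·(0.7900000)/(13.3382269) = 1.4895564;  |Δ| = 0.6704436
h(1.4895564) = -0.8036276
u3 = 1.4895564 − (-0.8036276)·(-0.6704436)/(-12.1232849) = 1.5339987;  |Δ| = 0.0444423
h(1.5339987) = -0.2973382
u4 = 1.5339987 − (-0.2973382)·(0.0444423)/(0.5062894) = 1.5600992;  |Δ| = 0.0261005
h(1.5600992) = 0.0149696
u5 = 1.5600992 − 0.0149696·(0.0261005)/(0.3123078) = 1.5588481;  |Δ| = 0.0012511
|u5 − u4| = 0.0012511 < 10^{-2}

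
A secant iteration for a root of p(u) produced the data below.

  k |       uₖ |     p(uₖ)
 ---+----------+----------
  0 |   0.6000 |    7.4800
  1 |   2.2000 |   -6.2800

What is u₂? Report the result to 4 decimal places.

1.4698

u₂ = 2.2000 − (-6.2800)·(2.2000 − 0.6000) / (-6.2800 − 7.4800)
   = 2.2000 − (-10.048000)/(-13.760000) = 1.469767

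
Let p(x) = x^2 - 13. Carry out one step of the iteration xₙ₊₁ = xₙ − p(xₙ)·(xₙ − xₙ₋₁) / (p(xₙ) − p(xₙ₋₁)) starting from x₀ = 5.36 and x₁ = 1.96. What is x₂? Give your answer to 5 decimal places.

p(5.36) = 15.7296000, p(1.96) = -9.1584000
x₂ = 1.9600000 − (-9.1584000)·(1.9600000 − 5.3600000) / (-9.1584000 − 15.7296000) = 1.9600000 − (31.1385600)/(-24.8880000) = 3.2111475

3.21115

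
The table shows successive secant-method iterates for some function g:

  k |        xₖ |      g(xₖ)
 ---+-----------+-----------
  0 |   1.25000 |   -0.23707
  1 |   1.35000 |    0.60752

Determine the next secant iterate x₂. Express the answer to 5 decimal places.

1.27807

x₂ = 1.35000 − 0.60752·(1.35000 − 1.25000) / (0.60752 − (-0.23707))
   = 1.35000 − (0.0607520)/(0.8445900) = 1.2780692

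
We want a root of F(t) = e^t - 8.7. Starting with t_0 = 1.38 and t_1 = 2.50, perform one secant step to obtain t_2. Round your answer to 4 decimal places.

2.0248

F(1.38) = -4.725098, F(2.50) = 3.482494
t_2 = 2.500000 − 3.482494·(2.500000 − 1.380000) / (3.482494 − (-4.725098)) = 2.500000 − (3.900393)/(8.207592) = 2.024782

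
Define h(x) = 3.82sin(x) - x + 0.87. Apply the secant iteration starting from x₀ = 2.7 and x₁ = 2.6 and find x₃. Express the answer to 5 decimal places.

2.65530

h(2.7) = -0.1974089, h(2.6) = 0.2392152
x₂ = 2.6000000 − 0.2392152·(2.6000000 − 2.7000000) / (0.2392152 − (-0.1974089)) = 2.6000000 − (-0.0239215)/(0.4366241) = 2.6547875
h(2.6547875) = 0.0022262
x₃ = 2.6547875 − 0.0022262·(2.6547875 − 2.6000000) / (0.0022262 − 0.2392152) = 2.6547875 − (0.0001220)/(-0.2369891) = 2.6553021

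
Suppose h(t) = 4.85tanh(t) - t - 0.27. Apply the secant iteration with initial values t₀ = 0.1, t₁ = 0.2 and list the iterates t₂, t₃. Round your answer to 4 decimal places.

0.0697, 0.0703

h(0.1) = 0.113390, h(0.2) = 0.487270
t₂ = 0.200000 − 0.487270·(0.200000 − 0.100000) / (0.487270 − 0.113390) = 0.200000 − (0.048727)/(0.373881) = 0.069672
h(0.069672) = -0.002308
t₃ = 0.069672 − (-0.002308)·(0.069672 − 0.200000) / (-0.002308 − 0.487270) = 0.069672 − (0.000301)/(-0.489578) = 0.070287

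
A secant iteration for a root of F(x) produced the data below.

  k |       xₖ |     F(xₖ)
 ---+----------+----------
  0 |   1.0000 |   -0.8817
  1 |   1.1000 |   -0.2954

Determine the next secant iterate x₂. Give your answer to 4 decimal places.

1.1504

x₂ = 1.1000 − (-0.2954)·(1.1000 − 1.0000) / (-0.2954 − (-0.8817))
   = 1.1000 − (-0.029540)/(0.586300) = 1.150384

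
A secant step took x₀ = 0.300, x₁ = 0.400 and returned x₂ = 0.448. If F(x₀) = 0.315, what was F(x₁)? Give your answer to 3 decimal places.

The secant line through (0.300, 0.315) and (0.400, F(x₁)) crosses zero at x₂ = 0.448.
So (0.300, 0.315), (0.400, F(x₁)), (0.448, 0) are collinear:
F(x₁) = 0.315 · (0.400 − 0.448) / (0.300 − 0.448) = 0.315 · (-0.04800)/(-0.14800) = 0.10216

0.102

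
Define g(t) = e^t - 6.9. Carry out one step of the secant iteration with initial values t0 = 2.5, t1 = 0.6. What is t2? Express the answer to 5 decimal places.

g(2.5) = 5.2824940, g(0.6) = -5.0778812
t2 = 0.6000000 − (-5.0778812)·(0.6000000 − 2.5000000) / (-5.0778812 − 5.2824940) = 0.6000000 − (9.6479743)/(-10.3603752) = 1.5312379

1.53124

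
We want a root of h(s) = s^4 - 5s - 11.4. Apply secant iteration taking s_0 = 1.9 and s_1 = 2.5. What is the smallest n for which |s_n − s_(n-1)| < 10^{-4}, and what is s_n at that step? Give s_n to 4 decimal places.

h(1.9) = -7.867900, h(2.5) = 15.162500
s_2 = 2.500000 − 15.162500·(0.600000)/(23.030400) = 2.104979;  |Δ| = 0.395021
h(2.104979) = -2.291708
s_3 = 2.104979 − (-2.291708)·(-0.395021)/(-17.454208) = 2.156844;  |Δ| = 0.051866
h(2.156844) = -0.543330
s_4 = 2.156844 − (-0.543330)·(0.051866)/(1.748378) = 2.172962;  |Δ| = 0.016118
h(2.172962) = 0.030249
s_5 = 2.172962 − 0.030249·(0.016118)/(0.573578) = 2.172112;  |Δ| = 0.000850
h(2.172112) = -0.000366
s_6 = 2.172112 − (-0.000366)·(-0.000850)/(-0.030615) = 2.172122;  |Δ| = 0.000010
|s_6 − s_5| = 0.000010 < 10^{-4}

n = 6, s_n = 2.1721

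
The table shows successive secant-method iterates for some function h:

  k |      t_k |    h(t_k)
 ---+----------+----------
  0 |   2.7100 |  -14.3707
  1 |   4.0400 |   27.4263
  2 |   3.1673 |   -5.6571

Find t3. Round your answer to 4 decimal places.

3.3165

t3 = 3.1673 − (-5.6571)·(3.1673 − 4.0400) / (-5.6571 − 27.4263)
   = 3.1673 − (4.936951)/(-33.083400) = 3.316527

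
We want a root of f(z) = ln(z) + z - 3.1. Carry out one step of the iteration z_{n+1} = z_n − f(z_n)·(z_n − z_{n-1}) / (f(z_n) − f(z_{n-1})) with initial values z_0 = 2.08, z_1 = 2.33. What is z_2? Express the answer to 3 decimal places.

f(2.08) = -0.28763, f(2.33) = 0.07587
z_2 = 2.33000 − 0.07587·(2.33000 − 2.08000) / (0.07587 − (-0.28763)) = 2.33000 − (0.01897)/(0.36350) = 2.27782

2.278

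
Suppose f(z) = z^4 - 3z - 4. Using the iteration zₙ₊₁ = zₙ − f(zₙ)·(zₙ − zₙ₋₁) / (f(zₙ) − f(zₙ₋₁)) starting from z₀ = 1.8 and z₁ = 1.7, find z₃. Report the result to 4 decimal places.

1.7431

f(1.8) = 1.097600, f(1.7) = -0.747900
z₂ = 1.700000 − (-0.747900)·(1.700000 − 1.800000) / (-0.747900 − 1.097600) = 1.700000 − (0.074790)/(-1.845500) = 1.740526
f(1.740526) = -0.044134
z₃ = 1.740526 − (-0.044134)·(1.740526 − 1.700000) / (-0.044134 − (-0.747900)) = 1.740526 − (-0.001789)/(0.703766) = 1.743067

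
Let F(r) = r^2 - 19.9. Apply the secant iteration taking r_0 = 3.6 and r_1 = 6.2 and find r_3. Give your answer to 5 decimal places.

4.43566

F(3.6) = -6.9400000, F(6.2) = 18.5400000
r_2 = 6.2000000 − 18.5400000·(6.2000000 − 3.6000000) / (18.5400000 − (-6.9400000)) = 6.2000000 − (48.2040000)/(25.4800000) = 4.3081633
F(4.3081633) = -1.3397293
r_3 = 4.3081633 − (-1.3397293)·(4.3081633 − 6.2000000) / (-1.3397293 − 18.5400000) = 4.3081633 − (2.5345491)/(-19.8797293) = 4.4356574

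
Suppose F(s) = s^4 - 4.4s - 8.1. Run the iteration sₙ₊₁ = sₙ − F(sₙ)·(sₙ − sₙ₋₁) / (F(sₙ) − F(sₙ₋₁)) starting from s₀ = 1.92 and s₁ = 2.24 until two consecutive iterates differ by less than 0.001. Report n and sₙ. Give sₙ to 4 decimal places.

n = 5, sₙ = 2.0317

F(1.92) = -2.958455, F(2.24) = 7.220310
s₂ = 2.240000 − 7.220310·(0.320000)/(10.178765) = 2.013008;  |Δ| = 0.226992
F(2.013008) = -0.536903
s₃ = 2.013008 − (-0.536903)·(-0.226992)/(-7.757213) = 2.028719;  |Δ| = 0.015711
F(2.028719) = -0.087376
s₄ = 2.028719 − (-0.087376)·(0.015711)/(0.449527) = 2.031773;  |Δ| = 0.003054
F(2.031773) = 0.001409
s₅ = 2.031773 − 0.001409·(0.003054)/(0.088786) = 2.031724;  |Δ| = 0.000048
|s₅ − s₄| = 0.000048 < 0.001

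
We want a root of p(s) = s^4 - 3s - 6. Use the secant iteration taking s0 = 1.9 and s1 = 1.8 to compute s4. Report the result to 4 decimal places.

p(1.9) = 1.332100, p(1.8) = -0.902400
s2 = 1.800000 − (-0.902400)·(1.800000 − 1.900000) / (-0.902400 − 1.332100) = 1.800000 − (0.090240)/(-2.234500) = 1.840385
p(1.840385) = -0.049274
s3 = 1.840385 − (-0.049274)·(1.840385 − 1.800000) / (-0.049274 − (-0.902400)) = 1.840385 − (-0.001990)/(0.853126) = 1.842717
p(1.842717) = 0.001997
s4 = 1.842717 − 0.001997·(1.842717 − 1.840385) / (0.001997 − (-0.049274)) = 1.842717 − (0.000005)/(0.051271) = 1.842627

1.8426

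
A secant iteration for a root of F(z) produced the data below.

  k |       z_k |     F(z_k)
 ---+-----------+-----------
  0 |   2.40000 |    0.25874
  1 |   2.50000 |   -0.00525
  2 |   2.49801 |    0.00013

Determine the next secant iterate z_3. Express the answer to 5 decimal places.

2.49806

z_3 = 2.49801 − 0.00013·(2.49801 − 2.50000) / (0.00013 − (-0.00525))
   = 2.49801 − (-0.0000003)/(0.0053800) = 2.4980581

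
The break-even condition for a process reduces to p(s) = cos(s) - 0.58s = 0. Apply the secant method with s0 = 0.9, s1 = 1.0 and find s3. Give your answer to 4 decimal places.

0.9719

p(0.9) = 0.099610, p(1.0) = -0.039698
s2 = 1.000000 − (-0.039698)·(1.000000 − 0.900000) / (-0.039698 − 0.099610) = 1.000000 − (-0.003970)/(-0.139308) = 0.971504
p(0.971504) = 0.000587
s3 = 0.971504 − 0.000587·(0.971504 − 1.000000) / (0.000587 − (-0.039698)) = 0.971504 − (-0.000017)/(0.040284) = 0.971918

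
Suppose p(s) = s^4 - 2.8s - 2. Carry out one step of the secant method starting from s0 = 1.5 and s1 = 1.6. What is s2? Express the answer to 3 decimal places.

1.594

p(1.5) = -1.13750, p(1.6) = 0.07360
s2 = 1.60000 − 0.07360·(1.60000 − 1.50000) / (0.07360 − (-1.13750)) = 1.60000 − (0.00736)/(1.21110) = 1.59392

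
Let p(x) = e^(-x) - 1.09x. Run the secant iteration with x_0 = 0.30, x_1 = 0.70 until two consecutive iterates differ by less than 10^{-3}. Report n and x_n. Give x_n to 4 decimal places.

n = 4, x_n = 0.5365

p(0.30) = 0.413818, p(0.70) = -0.266415
x_2 = 0.700000 − (-0.266415)·(0.400000)/(-0.680233) = 0.543339;  |Δ| = 0.156661
p(0.543339) = -0.011434
x_3 = 0.543339 − (-0.011434)·(-0.156661)/(0.254981) = 0.536314;  |Δ| = 0.007025
p(0.536314) = 0.000318
x_4 = 0.536314 − 0.000318·(-0.007025)/(0.011752) = 0.536504;  |Δ| = 0.000190
|x_4 − x_3| = 0.000190 < 10^{-3}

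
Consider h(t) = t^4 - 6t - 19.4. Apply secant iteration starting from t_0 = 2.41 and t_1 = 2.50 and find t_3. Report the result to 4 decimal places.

h(2.41) = -0.125974, h(2.50) = 4.662500
t_2 = 2.500000 − 4.662500·(2.500000 − 2.410000) / (4.662500 − (-0.125974)) = 2.500000 − (0.419625)/(4.788474) = 2.412368
h(2.412368) = -0.007417
t_3 = 2.412368 − (-0.007417)·(2.412368 − 2.500000) / (-0.007417 − 4.662500) = 2.412368 − (0.000650)/(-4.669917) = 2.412507

2.4125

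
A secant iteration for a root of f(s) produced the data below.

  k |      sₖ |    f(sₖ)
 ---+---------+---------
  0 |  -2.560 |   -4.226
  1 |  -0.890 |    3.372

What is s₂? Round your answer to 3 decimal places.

-1.631

s₂ = -0.890 − 3.372·(-0.890 − (-2.560)) / (3.372 − (-4.226))
   = -0.890 − (5.63124)/(7.59800) = -1.63115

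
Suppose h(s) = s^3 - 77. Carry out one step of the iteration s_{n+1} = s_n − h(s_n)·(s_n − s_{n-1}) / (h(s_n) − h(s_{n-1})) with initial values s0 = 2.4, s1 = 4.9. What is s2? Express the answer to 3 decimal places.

3.921

h(2.4) = -63.17600, h(4.9) = 40.64900
s2 = 4.90000 − 40.64900·(4.90000 − 2.40000) / (40.64900 − (-63.17600)) = 4.90000 − (101.62250)/(103.82500) = 3.92121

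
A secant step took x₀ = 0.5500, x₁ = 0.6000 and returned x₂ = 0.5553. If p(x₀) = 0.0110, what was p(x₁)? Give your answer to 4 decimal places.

-0.0928

The secant line through (0.5500, 0.0110) and (0.6000, p(x₁)) crosses zero at x₂ = 0.5553.
So (0.5500, 0.0110), (0.6000, p(x₁)), (0.5553, 0) are collinear:
p(x₁) = 0.0110 · (0.6000 − 0.5553) / (0.5500 − 0.5553) = 0.0110 · (0.044700)/(-0.005300) = -0.092774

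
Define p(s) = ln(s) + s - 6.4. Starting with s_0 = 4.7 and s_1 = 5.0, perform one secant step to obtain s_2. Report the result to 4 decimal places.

4.8264

p(4.7) = -0.152437, p(5.0) = 0.209438
s_2 = 5.000000 − 0.209438·(5.000000 − 4.700000) / (0.209438 − (-0.152437)) = 5.000000 − (0.062831)/(0.361875) = 4.826373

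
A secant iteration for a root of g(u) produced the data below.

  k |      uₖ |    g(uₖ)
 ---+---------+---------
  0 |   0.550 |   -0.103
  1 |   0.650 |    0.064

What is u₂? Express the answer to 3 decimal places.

0.612

u₂ = 0.650 − 0.064·(0.650 − 0.550) / (0.064 − (-0.103))
   = 0.650 − (0.00640)/(0.16700) = 0.61168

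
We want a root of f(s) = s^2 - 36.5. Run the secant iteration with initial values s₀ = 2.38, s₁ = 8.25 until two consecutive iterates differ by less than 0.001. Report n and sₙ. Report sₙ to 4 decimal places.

f(2.38) = -30.835600, f(8.25) = 31.562500
s₂ = 8.250000 − 31.562500·(5.870000)/(62.398100) = 5.280809;  |Δ| = 2.969191
f(5.280809) = -8.613056
s₃ = 5.280809 − (-8.613056)·(-2.969191)/(-40.175556) = 5.917360;  |Δ| = 0.636551
f(5.917360) = -1.484845
s₄ = 5.917360 − (-1.484845)·(0.636551)/(7.128211) = 6.049958;  |Δ| = 0.132597
f(6.049958) = 0.101987
s₅ = 6.049958 − 0.101987·(0.132597)/(1.586832) = 6.041435;  |Δ| = 0.008522
f(6.041435) = -0.001057
s₆ = 6.041435 − (-0.001057)·(-0.008522)/(-0.103044) = 6.041523;  |Δ| = 0.000087
|s₆ − s₅| = 0.000087 < 0.001

n = 6, sₙ = 6.0415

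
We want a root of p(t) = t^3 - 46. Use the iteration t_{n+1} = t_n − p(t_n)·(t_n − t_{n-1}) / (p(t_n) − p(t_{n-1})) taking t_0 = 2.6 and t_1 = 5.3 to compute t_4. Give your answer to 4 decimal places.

3.6016

p(2.6) = -28.424000, p(5.3) = 102.877000
t_2 = 5.300000 − 102.877000·(5.300000 − 2.600000) / (102.877000 − (-28.424000)) = 5.300000 − (277.767900)/(131.301000) = 3.184495
p(3.184495) = -13.706004
t_3 = 3.184495 − (-13.706004)·(3.184495 − 5.300000) / (-13.706004 − 102.877000) = 3.184495 − (28.995118)/(-116.583004) = 3.433203
p(3.433203) = -5.533235
t_4 = 3.433203 − (-5.533235)·(3.433203 − 3.184495) / (-5.533235 − (-13.706004)) = 3.433203 − (-1.376159)/(8.172770) = 3.601587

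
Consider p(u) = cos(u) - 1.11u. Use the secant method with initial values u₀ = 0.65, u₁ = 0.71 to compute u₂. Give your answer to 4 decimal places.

0.6929

p(0.65) = 0.074584, p(0.71) = -0.029738
u₂ = 0.710000 − (-0.029738)·(0.710000 − 0.650000) / (-0.029738 − 0.074584) = 0.710000 − (-0.001784)/(-0.104322) = 0.692896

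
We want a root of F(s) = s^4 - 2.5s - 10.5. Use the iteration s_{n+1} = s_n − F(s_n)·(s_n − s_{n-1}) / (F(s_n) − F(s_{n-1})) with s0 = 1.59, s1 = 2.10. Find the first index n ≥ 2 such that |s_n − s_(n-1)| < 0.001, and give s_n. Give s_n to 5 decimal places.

n = 5, s_n = 1.98281

F(1.59) = -8.0837104, F(2.10) = 3.6981000
s2 = 2.1000000 − 3.6981000·(0.5100000)/(11.7818104) = 1.9399201;  |Δ| = 0.1600799
F(1.9399201) = -1.1874486
s3 = 1.9399201 − (-1.1874486)·(-0.1600799)/(-4.8855486) = 1.9788280;  |Δ| = 0.0389079
F(1.9788280) = -0.1138903
s4 = 1.9788280 − (-0.1138903)·(0.0389079)/(1.0735583) = 1.9829557;  |Δ| = 0.0041276
F(1.9829557) = 0.0041248
s5 = 1.9829557 − 0.0041248·(0.0041276)/(0.1180151) = 1.9828114;  |Δ| = 0.0001443
|s5 − s4| = 0.0001443 < 0.001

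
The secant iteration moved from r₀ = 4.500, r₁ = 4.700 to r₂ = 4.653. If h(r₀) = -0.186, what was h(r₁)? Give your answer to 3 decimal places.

The secant line through (4.500, -0.186) and (4.700, h(r₁)) crosses zero at r₂ = 4.653.
So (4.500, -0.186), (4.700, h(r₁)), (4.653, 0) are collinear:
h(r₁) = -0.186 · (4.700 − 4.653) / (4.500 − 4.653) = -0.186 · (0.04700)/(-0.15300) = 0.05714

0.057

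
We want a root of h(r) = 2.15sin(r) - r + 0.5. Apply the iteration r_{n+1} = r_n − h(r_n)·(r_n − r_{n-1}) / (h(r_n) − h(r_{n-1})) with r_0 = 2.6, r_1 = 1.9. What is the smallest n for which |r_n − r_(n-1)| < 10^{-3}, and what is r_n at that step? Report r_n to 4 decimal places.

h(2.6) = -0.991672, h(1.9) = 0.634545
r_2 = 1.900000 − 0.634545·(-0.700000)/(1.626217) = 2.173138;  |Δ| = 0.273138
h(2.173138) = 0.098486
r_3 = 2.173138 − 0.098486·(0.273138)/(-0.536059) = 2.223320;  |Δ| = 0.050182
h(2.223320) = -0.015028
r_4 = 2.223320 − (-0.015028)·(0.050182)/(-0.113514) = 2.216676;  |Δ| = 0.006643
h(2.216676) = 0.000251
r_5 = 2.216676 − 0.000251·(-0.006643)/(0.015278) = 2.216785;  |Δ| = 0.000109
|r_5 − r_4| = 0.000109 < 10^{-3}

n = 5, r_n = 2.2168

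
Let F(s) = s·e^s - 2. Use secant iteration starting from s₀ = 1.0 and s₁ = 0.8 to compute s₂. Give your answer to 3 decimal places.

F(1.0) = 0.71828, F(0.8) = -0.21957
s₂ = 0.80000 − (-0.21957)·(0.80000 − 1.00000) / (-0.21957 − 0.71828) = 0.80000 − (0.04391)/(-0.93785) = 0.84682

0.847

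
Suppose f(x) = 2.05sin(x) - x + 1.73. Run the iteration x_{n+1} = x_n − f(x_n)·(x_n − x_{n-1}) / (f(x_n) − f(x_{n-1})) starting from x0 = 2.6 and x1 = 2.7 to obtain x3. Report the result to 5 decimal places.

2.66693

f(2.6) = 0.1867778, f(2.7) = -0.0938712
x2 = 2.7000000 − (-0.0938712)·(2.7000000 − 2.6000000) / (-0.0938712 − 0.1867778) = 2.7000000 − (-0.0093871)/(-0.2806491) = 2.6665521
f(2.6665521) = 0.0010657
x3 = 2.6665521 − 0.0010657·(2.6665521 − 2.7000000) / (0.0010657 − (-0.0938712)) = 2.6665521 − (-0.0000356)/(0.0949369) = 2.6669275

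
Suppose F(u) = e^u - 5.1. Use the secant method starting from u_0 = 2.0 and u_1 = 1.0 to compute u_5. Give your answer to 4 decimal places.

F(2.0) = 2.289056, F(1.0) = -2.381718
u_2 = 1.000000 − (-2.381718)·(1.000000 − 2.000000) / (-2.381718 − 2.289056) = 1.000000 − (2.381718)/(-4.670774) = 1.509919
F(1.509919) = -0.573634
u_3 = 1.509919 − (-0.573634)·(1.509919 − 1.000000) / (-0.573634 − (-2.381718)) = 1.509919 − (-0.292507)/(1.808084) = 1.671697
F(1.671697) = 0.221189
u_4 = 1.671697 − 0.221189·(1.671697 − 1.509919) / (0.221189 − (-0.573634)) = 1.671697 − (0.035783)/(0.794823) = 1.626676
F(1.626676) = -0.013061
u_5 = 1.626676 − (-0.013061)·(1.626676 − 1.671697) / (-0.013061 − 0.221189) = 1.626676 − (0.000588)/(-0.234250) = 1.629186

1.6292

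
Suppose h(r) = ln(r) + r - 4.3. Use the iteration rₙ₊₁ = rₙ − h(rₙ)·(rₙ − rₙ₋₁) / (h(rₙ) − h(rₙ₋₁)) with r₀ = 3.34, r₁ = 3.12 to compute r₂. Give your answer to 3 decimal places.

3.152

h(3.34) = 0.24597, h(3.12) = -0.04217
r₂ = 3.12000 − (-0.04217)·(3.12000 − 3.34000) / (-0.04217 − 0.24597) = 3.12000 − (0.00928)/(-0.28814) = 3.15220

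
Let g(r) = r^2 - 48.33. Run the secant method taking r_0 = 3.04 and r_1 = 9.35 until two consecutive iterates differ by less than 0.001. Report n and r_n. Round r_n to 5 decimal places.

g(3.04) = -39.0884000, g(9.35) = 39.0925000
r_2 = 9.3500000 − 39.0925000·(6.3100000)/(78.1809000) = 6.1948345;  |Δ| = 3.1551655
g(6.1948345) = -9.9540250
r_3 = 6.1948345 − (-9.9540250)·(-3.1551655)/(-49.0465250) = 6.8351775;  |Δ| = 0.6403429
g(6.8351775) = -1.6103488
r_4 = 6.8351775 − (-1.6103488)·(0.6403429)/(8.3436761) = 6.9587651;  |Δ| = 0.1235877
g(6.9587651) = 0.0944124
r_5 = 6.9587651 − 0.0944124·(0.1235877)/(1.7047612) = 6.9519207;  |Δ| = 0.0068445
g(6.9519207) = -0.0007990
r_6 = 6.9519207 − (-0.0007990)·(-0.0068445)/(-0.0952115) = 6.9519781;  |Δ| = 0.0000574
|r_6 − r_5| = 0.0000574 < 0.001

n = 6, r_n = 6.95198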